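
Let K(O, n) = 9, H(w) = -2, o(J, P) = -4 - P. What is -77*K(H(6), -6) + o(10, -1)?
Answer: -696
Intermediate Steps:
-77*K(H(6), -6) + o(10, -1) = -77*9 + (-4 - 1*(-1)) = -693 + (-4 + 1) = -693 - 3 = -696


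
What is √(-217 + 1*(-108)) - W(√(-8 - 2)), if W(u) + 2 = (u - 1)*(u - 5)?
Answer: 7 + 5*I*√13 + 6*I*√10 ≈ 7.0 + 37.001*I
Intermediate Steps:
W(u) = -2 + (-1 + u)*(-5 + u) (W(u) = -2 + (u - 1)*(u - 5) = -2 + (-1 + u)*(-5 + u))
√(-217 + 1*(-108)) - W(√(-8 - 2)) = √(-217 + 1*(-108)) - (3 + (√(-8 - 2))² - 6*√(-8 - 2)) = √(-217 - 108) - (3 + (√(-10))² - 6*I*√10) = √(-325) - (3 + (I*√10)² - 6*I*√10) = 5*I*√13 - (3 - 10 - 6*I*√10) = 5*I*√13 - (-7 - 6*I*√10) = 5*I*√13 + (7 + 6*I*√10) = 7 + 5*I*√13 + 6*I*√10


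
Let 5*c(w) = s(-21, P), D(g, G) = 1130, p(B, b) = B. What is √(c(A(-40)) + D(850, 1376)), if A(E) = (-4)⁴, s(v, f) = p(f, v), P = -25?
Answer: 15*√5 ≈ 33.541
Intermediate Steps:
s(v, f) = f
A(E) = 256
c(w) = -5 (c(w) = (⅕)*(-25) = -5)
√(c(A(-40)) + D(850, 1376)) = √(-5 + 1130) = √1125 = 15*√5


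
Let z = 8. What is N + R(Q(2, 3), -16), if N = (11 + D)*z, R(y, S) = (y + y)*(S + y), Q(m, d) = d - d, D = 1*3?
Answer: 112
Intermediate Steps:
D = 3
Q(m, d) = 0
R(y, S) = 2*y*(S + y) (R(y, S) = (2*y)*(S + y) = 2*y*(S + y))
N = 112 (N = (11 + 3)*8 = 14*8 = 112)
N + R(Q(2, 3), -16) = 112 + 2*0*(-16 + 0) = 112 + 2*0*(-16) = 112 + 0 = 112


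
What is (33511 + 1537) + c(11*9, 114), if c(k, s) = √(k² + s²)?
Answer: 35048 + 3*√2533 ≈ 35199.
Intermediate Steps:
(33511 + 1537) + c(11*9, 114) = (33511 + 1537) + √((11*9)² + 114²) = 35048 + √(99² + 12996) = 35048 + √(9801 + 12996) = 35048 + √22797 = 35048 + 3*√2533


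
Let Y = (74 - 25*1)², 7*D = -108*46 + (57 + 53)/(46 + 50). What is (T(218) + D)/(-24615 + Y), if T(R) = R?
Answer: 165161/7463904 ≈ 0.022128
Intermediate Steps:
D = -238409/336 (D = (-108*46 + (57 + 53)/(46 + 50))/7 = (-4968 + 110/96)/7 = (-4968 + 110*(1/96))/7 = (-4968 + 55/48)/7 = (⅐)*(-238409/48) = -238409/336 ≈ -709.55)
Y = 2401 (Y = (74 - 25)² = 49² = 2401)
(T(218) + D)/(-24615 + Y) = (218 - 238409/336)/(-24615 + 2401) = -165161/336/(-22214) = -165161/336*(-1/22214) = 165161/7463904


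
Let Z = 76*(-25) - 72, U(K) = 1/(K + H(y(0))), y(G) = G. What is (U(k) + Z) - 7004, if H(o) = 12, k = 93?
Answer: -942479/105 ≈ -8976.0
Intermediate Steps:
U(K) = 1/(12 + K) (U(K) = 1/(K + 12) = 1/(12 + K))
Z = -1972 (Z = -1900 - 72 = -1972)
(U(k) + Z) - 7004 = (1/(12 + 93) - 1972) - 7004 = (1/105 - 1972) - 7004 = -207059/105 - 7004 = -942479/105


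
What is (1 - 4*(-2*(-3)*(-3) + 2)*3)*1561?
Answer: 301273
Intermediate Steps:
(1 - 4*(-2*(-3)*(-3) + 2)*3)*1561 = (1 - 4*(6*(-3) + 2)*3)*1561 = (1 - 4*(-18 + 2)*3)*1561 = (1 - 4*(-16)*3)*1561 = (1 + 64*3)*1561 = (1 + 192)*1561 = 193*1561 = 301273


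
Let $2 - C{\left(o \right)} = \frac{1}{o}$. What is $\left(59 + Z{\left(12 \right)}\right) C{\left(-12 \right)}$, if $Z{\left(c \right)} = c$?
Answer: $\frac{1775}{12} \approx 147.92$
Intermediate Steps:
$C{\left(o \right)} = 2 - \frac{1}{o}$
$\left(59 + Z{\left(12 \right)}\right) C{\left(-12 \right)} = \left(59 + 12\right) \left(2 - \frac{1}{-12}\right) = 71 \left(2 - - \frac{1}{12}\right) = 71 \left(2 + \frac{1}{12}\right) = 71 \cdot \frac{25}{12} = \frac{1775}{12}$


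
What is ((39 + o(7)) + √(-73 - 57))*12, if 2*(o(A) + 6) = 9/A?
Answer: 2826/7 + 12*I*√130 ≈ 403.71 + 136.82*I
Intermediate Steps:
o(A) = -6 + 9/(2*A) (o(A) = -6 + (9/A)/2 = -6 + 9/(2*A))
((39 + o(7)) + √(-73 - 57))*12 = ((39 + (-6 + (9/2)/7)) + √(-73 - 57))*12 = ((39 + (-6 + (9/2)*(⅐))) + √(-130))*12 = ((39 + (-6 + 9/14)) + I*√130)*12 = ((39 - 75/14) + I*√130)*12 = (471/14 + I*√130)*12 = 2826/7 + 12*I*√130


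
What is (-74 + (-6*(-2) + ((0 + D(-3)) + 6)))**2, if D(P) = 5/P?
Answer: 29929/9 ≈ 3325.4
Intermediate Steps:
(-74 + (-6*(-2) + ((0 + D(-3)) + 6)))**2 = (-74 + (-6*(-2) + ((0 + 5/(-3)) + 6)))**2 = (-74 + (12 + ((0 + 5*(-1/3)) + 6)))**2 = (-74 + (12 + ((0 - 5/3) + 6)))**2 = (-74 + (12 + (-5/3 + 6)))**2 = (-74 + (12 + 13/3))**2 = (-74 + 49/3)**2 = (-173/3)**2 = 29929/9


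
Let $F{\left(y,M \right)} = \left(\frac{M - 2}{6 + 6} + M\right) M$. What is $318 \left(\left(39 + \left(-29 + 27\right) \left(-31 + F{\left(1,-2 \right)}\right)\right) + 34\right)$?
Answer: $39962$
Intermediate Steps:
$F{\left(y,M \right)} = M \left(- \frac{1}{6} + \frac{13 M}{12}\right)$ ($F{\left(y,M \right)} = \left(\frac{-2 + M}{12} + M\right) M = \left(\left(-2 + M\right) \frac{1}{12} + M\right) M = \left(\left(- \frac{1}{6} + \frac{M}{12}\right) + M\right) M = \left(- \frac{1}{6} + \frac{13 M}{12}\right) M = M \left(- \frac{1}{6} + \frac{13 M}{12}\right)$)
$318 \left(\left(39 + \left(-29 + 27\right) \left(-31 + F{\left(1,-2 \right)}\right)\right) + 34\right) = 318 \left(\left(39 + \left(-29 + 27\right) \left(-31 + \frac{1}{12} \left(-2\right) \left(-2 + 13 \left(-2\right)\right)\right)\right) + 34\right) = 318 \left(\left(39 - 2 \left(-31 + \frac{1}{12} \left(-2\right) \left(-2 - 26\right)\right)\right) + 34\right) = 318 \left(\left(39 - 2 \left(-31 + \frac{1}{12} \left(-2\right) \left(-28\right)\right)\right) + 34\right) = 318 \left(\left(39 - 2 \left(-31 + \frac{14}{3}\right)\right) + 34\right) = 318 \left(\left(39 - - \frac{158}{3}\right) + 34\right) = 318 \left(\left(39 + \frac{158}{3}\right) + 34\right) = 318 \left(\frac{275}{3} + 34\right) = 318 \cdot \frac{377}{3} = 39962$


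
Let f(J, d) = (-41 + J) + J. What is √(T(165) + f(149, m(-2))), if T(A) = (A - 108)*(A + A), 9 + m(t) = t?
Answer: √19067 ≈ 138.08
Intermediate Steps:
m(t) = -9 + t
f(J, d) = -41 + 2*J
T(A) = 2*A*(-108 + A) (T(A) = (-108 + A)*(2*A) = 2*A*(-108 + A))
√(T(165) + f(149, m(-2))) = √(2*165*(-108 + 165) + (-41 + 2*149)) = √(2*165*57 + (-41 + 298)) = √(18810 + 257) = √19067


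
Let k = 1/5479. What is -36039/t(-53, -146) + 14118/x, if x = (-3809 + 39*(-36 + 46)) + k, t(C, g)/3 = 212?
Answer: -60358664941/992833100 ≈ -60.794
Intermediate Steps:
k = 1/5479 ≈ 0.00018252
t(C, g) = 636 (t(C, g) = 3*212 = 636)
x = -18732700/5479 (x = (-3809 + 39*(-36 + 46)) + 1/5479 = (-3809 + 39*10) + 1/5479 = (-3809 + 390) + 1/5479 = -3419 + 1/5479 = -18732700/5479 ≈ -3419.0)
-36039/t(-53, -146) + 14118/x = -36039/636 + 14118/(-18732700/5479) = -36039*1/636 + 14118*(-5479/18732700) = -12013/212 - 38676261/9366350 = -60358664941/992833100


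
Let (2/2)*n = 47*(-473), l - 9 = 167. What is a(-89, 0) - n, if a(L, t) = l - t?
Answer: 22407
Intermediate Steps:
l = 176 (l = 9 + 167 = 176)
a(L, t) = 176 - t
n = -22231 (n = 47*(-473) = -22231)
a(-89, 0) - n = (176 - 1*0) - 1*(-22231) = (176 + 0) + 22231 = 176 + 22231 = 22407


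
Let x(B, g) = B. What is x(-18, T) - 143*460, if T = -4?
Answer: -65798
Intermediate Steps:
x(-18, T) - 143*460 = -18 - 143*460 = -18 - 65780 = -65798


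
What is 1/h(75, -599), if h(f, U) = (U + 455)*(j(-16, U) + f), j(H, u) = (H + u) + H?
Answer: 1/80064 ≈ 1.2490e-5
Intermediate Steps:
j(H, u) = u + 2*H
h(f, U) = (455 + U)*(-32 + U + f) (h(f, U) = (U + 455)*((U + 2*(-16)) + f) = (455 + U)*((U - 32) + f) = (455 + U)*((-32 + U) + f) = (455 + U)*(-32 + U + f))
1/h(75, -599) = 1/(-14560 + (-599)² + 423*(-599) + 455*75 - 599*75) = 1/(-14560 + 358801 - 253377 + 34125 - 44925) = 1/80064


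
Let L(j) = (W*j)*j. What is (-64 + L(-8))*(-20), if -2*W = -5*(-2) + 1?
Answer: 8320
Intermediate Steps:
W = -11/2 (W = -(-5*(-2) + 1)/2 = -(10 + 1)/2 = -1/2*11 = -11/2 ≈ -5.5000)
L(j) = -11*j**2/2 (L(j) = (-11*j/2)*j = -11*j**2/2)
(-64 + L(-8))*(-20) = (-64 - 11/2*(-8)**2)*(-20) = (-64 - 11/2*64)*(-20) = (-64 - 352)*(-20) = -416*(-20) = 8320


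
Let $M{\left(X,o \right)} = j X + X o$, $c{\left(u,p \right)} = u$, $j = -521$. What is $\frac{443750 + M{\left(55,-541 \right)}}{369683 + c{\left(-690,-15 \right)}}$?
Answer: $\frac{385340}{368993} \approx 1.0443$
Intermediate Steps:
$M{\left(X,o \right)} = - 521 X + X o$
$\frac{443750 + M{\left(55,-541 \right)}}{369683 + c{\left(-690,-15 \right)}} = \frac{443750 + 55 \left(-521 - 541\right)}{369683 - 690} = \frac{443750 + 55 \left(-1062\right)}{368993} = \left(443750 - 58410\right) \frac{1}{368993} = 385340 \cdot \frac{1}{368993} = \frac{385340}{368993}$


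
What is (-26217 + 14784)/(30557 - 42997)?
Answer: 11433/12440 ≈ 0.91905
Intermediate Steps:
(-26217 + 14784)/(30557 - 42997) = -11433/(-12440) = -11433*(-1/12440) = 11433/12440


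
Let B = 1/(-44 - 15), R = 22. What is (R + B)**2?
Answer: 1682209/3481 ≈ 483.25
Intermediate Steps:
B = -1/59 (B = 1/(-59) = -1/59 ≈ -0.016949)
(R + B)**2 = (22 - 1/59)**2 = (1297/59)**2 = 1682209/3481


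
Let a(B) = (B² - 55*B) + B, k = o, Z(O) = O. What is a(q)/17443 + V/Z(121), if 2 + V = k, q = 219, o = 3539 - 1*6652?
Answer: -49962610/2110603 ≈ -23.672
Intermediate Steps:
o = -3113 (o = 3539 - 6652 = -3113)
k = -3113
V = -3115 (V = -2 - 3113 = -3115)
a(B) = B² - 54*B
a(q)/17443 + V/Z(121) = (219*(-54 + 219))/17443 - 3115/121 = (219*165)*(1/17443) - 3115*1/121 = 36135*(1/17443) - 3115/121 = 36135/17443 - 3115/121 = -49962610/2110603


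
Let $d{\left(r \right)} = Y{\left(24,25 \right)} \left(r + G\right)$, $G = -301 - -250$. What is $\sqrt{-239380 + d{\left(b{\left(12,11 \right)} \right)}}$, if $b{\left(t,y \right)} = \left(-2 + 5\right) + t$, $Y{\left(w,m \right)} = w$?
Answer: $2 i \sqrt{60061} \approx 490.15 i$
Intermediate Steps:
$b{\left(t,y \right)} = 3 + t$
$G = -51$ ($G = -301 + 250 = -51$)
$d{\left(r \right)} = -1224 + 24 r$ ($d{\left(r \right)} = 24 \left(r - 51\right) = 24 \left(-51 + r\right) = -1224 + 24 r$)
$\sqrt{-239380 + d{\left(b{\left(12,11 \right)} \right)}} = \sqrt{-239380 - \left(1224 - 24 \left(3 + 12\right)\right)} = \sqrt{-239380 + \left(-1224 + 24 \cdot 15\right)} = \sqrt{-239380 + \left(-1224 + 360\right)} = \sqrt{-239380 - 864} = \sqrt{-240244} = 2 i \sqrt{60061}$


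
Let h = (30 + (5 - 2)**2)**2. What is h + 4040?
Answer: 5561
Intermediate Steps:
h = 1521 (h = (30 + 3**2)**2 = (30 + 9)**2 = 39**2 = 1521)
h + 4040 = 1521 + 4040 = 5561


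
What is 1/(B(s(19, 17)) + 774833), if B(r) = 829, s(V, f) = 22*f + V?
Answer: 1/775662 ≈ 1.2892e-6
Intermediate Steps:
s(V, f) = V + 22*f
1/(B(s(19, 17)) + 774833) = 1/(829 + 774833) = 1/775662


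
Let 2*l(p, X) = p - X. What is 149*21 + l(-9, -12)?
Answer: 6261/2 ≈ 3130.5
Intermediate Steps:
l(p, X) = p/2 - X/2 (l(p, X) = (p - X)/2 = p/2 - X/2)
149*21 + l(-9, -12) = 149*21 + ((½)*(-9) - ½*(-12)) = 3129 + (-9/2 + 6) = 3129 + 3/2 = 6261/2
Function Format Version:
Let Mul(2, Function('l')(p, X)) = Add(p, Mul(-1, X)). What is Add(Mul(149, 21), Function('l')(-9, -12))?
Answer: Rational(6261, 2) ≈ 3130.5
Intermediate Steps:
Function('l')(p, X) = Add(Mul(Rational(1, 2), p), Mul(Rational(-1, 2), X)) (Function('l')(p, X) = Mul(Rational(1, 2), Add(p, Mul(-1, X))) = Add(Mul(Rational(1, 2), p), Mul(Rational(-1, 2), X)))
Add(Mul(149, 21), Function('l')(-9, -12)) = Add(Mul(149, 21), Add(Mul(Rational(1, 2), -9), Mul(Rational(-1, 2), -12))) = Add(3129, Add(Rational(-9, 2), 6)) = Add(3129, Rational(3, 2)) = Rational(6261, 2)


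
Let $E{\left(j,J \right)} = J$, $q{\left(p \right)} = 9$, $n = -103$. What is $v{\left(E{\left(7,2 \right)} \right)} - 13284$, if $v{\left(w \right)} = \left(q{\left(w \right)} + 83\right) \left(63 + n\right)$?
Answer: $-16964$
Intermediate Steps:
$v{\left(w \right)} = -3680$ ($v{\left(w \right)} = \left(9 + 83\right) \left(63 - 103\right) = 92 \left(-40\right) = -3680$)
$v{\left(E{\left(7,2 \right)} \right)} - 13284 = -3680 - 13284 = -16964$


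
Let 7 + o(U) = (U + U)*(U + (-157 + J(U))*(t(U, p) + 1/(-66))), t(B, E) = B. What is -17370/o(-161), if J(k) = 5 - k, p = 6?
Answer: -95535/2851513 ≈ -0.033503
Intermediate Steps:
o(U) = -7 + 2*U*(U + (-152 - U)*(-1/66 + U)) (o(U) = -7 + (U + U)*(U + (-157 + (5 - U))*(U + 1/(-66))) = -7 + (2*U)*(U + (-152 - U)*(U - 1/66)) = -7 + (2*U)*(U + (-152 - U)*(-1/66 + U)) = -7 + 2*U*(U + (-152 - U)*(-1/66 + U)))
-17370/o(-161) = -17370/(-7 - 2*(-161)³ - 9965/33*(-161)² + (152/33)*(-161)) = -17370/(-7 - 2*(-4173281) - 9965/33*25921 - 24472/33) = -17370/(-7 + 8346562 - 258302765/33 - 24472/33) = -17370/5703026/11 = -17370*11/5703026 = -95535/2851513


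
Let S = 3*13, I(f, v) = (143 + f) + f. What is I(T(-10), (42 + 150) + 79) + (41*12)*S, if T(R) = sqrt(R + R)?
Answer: 19331 + 4*I*sqrt(5) ≈ 19331.0 + 8.9443*I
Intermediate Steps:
T(R) = sqrt(2)*sqrt(R) (T(R) = sqrt(2*R) = sqrt(2)*sqrt(R))
I(f, v) = 143 + 2*f
S = 39
I(T(-10), (42 + 150) + 79) + (41*12)*S = (143 + 2*(sqrt(2)*sqrt(-10))) + (41*12)*39 = (143 + 2*(sqrt(2)*(I*sqrt(10)))) + 492*39 = (143 + 2*(2*I*sqrt(5))) + 19188 = (143 + 4*I*sqrt(5)) + 19188 = 19331 + 4*I*sqrt(5)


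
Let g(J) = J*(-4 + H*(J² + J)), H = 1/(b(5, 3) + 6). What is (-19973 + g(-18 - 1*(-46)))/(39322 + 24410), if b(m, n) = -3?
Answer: -37519/191196 ≈ -0.19623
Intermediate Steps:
H = ⅓ (H = 1/(-3 + 6) = 1/3 = ⅓ ≈ 0.33333)
g(J) = J*(-4 + J/3 + J²/3) (g(J) = J*(-4 + (J² + J)/3) = J*(-4 + (J + J²)/3) = J*(-4 + (J/3 + J²/3)) = J*(-4 + J/3 + J²/3))
(-19973 + g(-18 - 1*(-46)))/(39322 + 24410) = (-19973 + (-18 - 1*(-46))*(-12 + (-18 - 1*(-46)) + (-18 - 1*(-46))²)/3)/(39322 + 24410) = (-19973 + (-18 + 46)*(-12 + (-18 + 46) + (-18 + 46)²)/3)/63732 = (-19973 + (⅓)*28*(-12 + 28 + 28²))*(1/63732) = (-19973 + (⅓)*28*(-12 + 28 + 784))*(1/63732) = (-19973 + (⅓)*28*800)*(1/63732) = (-19973 + 22400/3)*(1/63732) = -37519/3*1/63732 = -37519/191196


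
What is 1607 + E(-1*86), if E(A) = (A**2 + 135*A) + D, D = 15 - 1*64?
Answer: -2656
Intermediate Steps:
D = -49 (D = 15 - 64 = -49)
E(A) = -49 + A**2 + 135*A (E(A) = (A**2 + 135*A) - 49 = -49 + A**2 + 135*A)
1607 + E(-1*86) = 1607 + (-49 + (-1*86)**2 + 135*(-1*86)) = 1607 + (-49 + (-86)**2 + 135*(-86)) = 1607 + (-49 + 7396 - 11610) = 1607 - 4263 = -2656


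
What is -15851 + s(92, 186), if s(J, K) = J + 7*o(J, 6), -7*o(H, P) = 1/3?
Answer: -47278/3 ≈ -15759.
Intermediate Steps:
o(H, P) = -1/21 (o(H, P) = -⅐/3 = -⅐*⅓ = -1/21)
s(J, K) = -⅓ + J (s(J, K) = J + 7*(-1/21) = J - ⅓ = -⅓ + J)
-15851 + s(92, 186) = -15851 + (-⅓ + 92) = -15851 + 275/3 = -47278/3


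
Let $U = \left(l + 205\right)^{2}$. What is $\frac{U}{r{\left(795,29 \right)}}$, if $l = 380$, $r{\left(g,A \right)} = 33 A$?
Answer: $\frac{114075}{319} \approx 357.6$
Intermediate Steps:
$U = 342225$ ($U = \left(380 + 205\right)^{2} = 585^{2} = 342225$)
$\frac{U}{r{\left(795,29 \right)}} = \frac{342225}{33 \cdot 29} = \frac{342225}{957} = 342225 \cdot \frac{1}{957} = \frac{114075}{319}$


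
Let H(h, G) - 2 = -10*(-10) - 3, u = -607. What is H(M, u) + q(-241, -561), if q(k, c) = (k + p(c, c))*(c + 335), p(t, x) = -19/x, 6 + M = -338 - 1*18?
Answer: 30606671/561 ≈ 54557.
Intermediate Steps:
M = -362 (M = -6 + (-338 - 1*18) = -6 + (-338 - 18) = -6 - 356 = -362)
q(k, c) = (335 + c)*(k - 19/c) (q(k, c) = (k - 19/c)*(c + 335) = (k - 19/c)*(335 + c) = (335 + c)*(k - 19/c))
H(h, G) = 99 (H(h, G) = 2 + (-10*(-10) - 3) = 2 + (100 - 3) = 2 + 97 = 99)
H(M, u) + q(-241, -561) = 99 + (-19 - 6365/(-561) + 335*(-241) - 561*(-241)) = 99 + (-19 - 6365*(-1/561) - 80735 + 135201) = 99 + (-19 + 6365/561 - 80735 + 135201) = 99 + 30551132/561 = 30606671/561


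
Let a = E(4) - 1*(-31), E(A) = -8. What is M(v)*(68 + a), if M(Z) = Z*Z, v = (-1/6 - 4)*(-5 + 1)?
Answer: 227500/9 ≈ 25278.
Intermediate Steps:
v = 50/3 (v = (-1*⅙ - 4)*(-4) = (-⅙ - 4)*(-4) = -25/6*(-4) = 50/3 ≈ 16.667)
M(Z) = Z²
a = 23 (a = -8 - 1*(-31) = -8 + 31 = 23)
M(v)*(68 + a) = (50/3)²*(68 + 23) = (2500/9)*91 = 227500/9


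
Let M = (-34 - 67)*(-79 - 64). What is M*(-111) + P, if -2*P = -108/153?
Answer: -27253935/17 ≈ -1.6032e+6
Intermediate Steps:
P = 6/17 (P = -(-54)/153 = -½*(-12/17) = 6/17 ≈ 0.35294)
M = 14443 (M = -101*(-143) = 14443)
M*(-111) + P = 14443*(-111) + 6/17 = -1603173 + 6/17 = -27253935/17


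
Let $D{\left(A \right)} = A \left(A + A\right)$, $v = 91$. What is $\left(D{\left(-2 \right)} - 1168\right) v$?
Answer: $-105560$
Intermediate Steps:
$D{\left(A \right)} = 2 A^{2}$ ($D{\left(A \right)} = A 2 A = 2 A^{2}$)
$\left(D{\left(-2 \right)} - 1168\right) v = \left(2 \left(-2\right)^{2} - 1168\right) 91 = \left(2 \cdot 4 - 1168\right) 91 = \left(8 - 1168\right) 91 = \left(-1160\right) 91 = -105560$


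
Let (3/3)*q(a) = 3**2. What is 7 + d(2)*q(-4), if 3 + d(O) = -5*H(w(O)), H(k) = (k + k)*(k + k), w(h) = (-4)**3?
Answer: -737300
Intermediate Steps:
w(h) = -64
H(k) = 4*k**2 (H(k) = (2*k)*(2*k) = 4*k**2)
q(a) = 9 (q(a) = 3**2 = 9)
d(O) = -81923 (d(O) = -3 - 20*(-64)**2 = -3 - 20*4096 = -3 - 5*16384 = -3 - 81920 = -81923)
7 + d(2)*q(-4) = 7 - 81923*9 = 7 - 737307 = -737300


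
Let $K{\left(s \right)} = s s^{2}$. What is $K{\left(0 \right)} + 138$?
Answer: $138$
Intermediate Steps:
$K{\left(s \right)} = s^{3}$
$K{\left(0 \right)} + 138 = 0^{3} + 138 = 0 + 138 = 138$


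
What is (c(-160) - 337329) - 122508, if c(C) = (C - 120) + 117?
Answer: -460000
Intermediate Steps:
c(C) = -3 + C (c(C) = (-120 + C) + 117 = -3 + C)
(c(-160) - 337329) - 122508 = ((-3 - 160) - 337329) - 122508 = (-163 - 337329) - 122508 = -337492 - 122508 = -460000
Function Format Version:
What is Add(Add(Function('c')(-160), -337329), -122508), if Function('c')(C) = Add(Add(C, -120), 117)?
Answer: -460000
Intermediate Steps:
Function('c')(C) = Add(-3, C) (Function('c')(C) = Add(Add(-120, C), 117) = Add(-3, C))
Add(Add(Function('c')(-160), -337329), -122508) = Add(Add(Add(-3, -160), -337329), -122508) = Add(Add(-163, -337329), -122508) = Add(-337492, -122508) = -460000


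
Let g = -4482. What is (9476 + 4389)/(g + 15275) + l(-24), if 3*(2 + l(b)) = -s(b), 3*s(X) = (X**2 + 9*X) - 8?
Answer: -3868625/97137 ≈ -39.826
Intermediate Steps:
s(X) = -8/3 + 3*X + X**2/3 (s(X) = ((X**2 + 9*X) - 8)/3 = (-8 + X**2 + 9*X)/3 = -8/3 + 3*X + X**2/3)
l(b) = -10/9 - b - b**2/9 (l(b) = -2 + (-(-8/3 + 3*b + b**2/3))/3 = -2 + (8/3 - 3*b - b**2/3)/3 = -2 + (8/9 - b - b**2/9) = -10/9 - b - b**2/9)
(9476 + 4389)/(g + 15275) + l(-24) = (9476 + 4389)/(-4482 + 15275) + (-10/9 - 1*(-24) - 1/9*(-24)**2) = 13865/10793 + (-10/9 + 24 - 1/9*576) = 13865*(1/10793) + (-10/9 + 24 - 64) = 13865/10793 - 370/9 = -3868625/97137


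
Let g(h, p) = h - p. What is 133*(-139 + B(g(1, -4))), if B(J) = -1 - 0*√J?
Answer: -18620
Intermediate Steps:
B(J) = -1 (B(J) = -1 - 1*0 = -1 + 0 = -1)
133*(-139 + B(g(1, -4))) = 133*(-139 - 1) = 133*(-140) = -18620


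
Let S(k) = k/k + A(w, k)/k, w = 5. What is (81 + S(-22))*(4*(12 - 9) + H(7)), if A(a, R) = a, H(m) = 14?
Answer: 23387/11 ≈ 2126.1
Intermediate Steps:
S(k) = 1 + 5/k (S(k) = k/k + 5/k = 1 + 5/k)
(81 + S(-22))*(4*(12 - 9) + H(7)) = (81 + (5 - 22)/(-22))*(4*(12 - 9) + 14) = (81 - 1/22*(-17))*(4*3 + 14) = (81 + 17/22)*(12 + 14) = (1799/22)*26 = 23387/11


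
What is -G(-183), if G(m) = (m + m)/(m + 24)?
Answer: -122/53 ≈ -2.3019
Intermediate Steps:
G(m) = 2*m/(24 + m) (G(m) = (2*m)/(24 + m) = 2*m/(24 + m))
-G(-183) = -2*(-183)/(24 - 183) = -2*(-183)/(-159) = -2*(-183)*(-1)/159 = -1*122/53 = -122/53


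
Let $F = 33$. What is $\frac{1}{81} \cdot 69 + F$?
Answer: $\frac{914}{27} \approx 33.852$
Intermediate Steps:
$\frac{1}{81} \cdot 69 + F = \frac{1}{81} \cdot 69 + 33 = \frac{23}{27} + 33 = \frac{914}{27}$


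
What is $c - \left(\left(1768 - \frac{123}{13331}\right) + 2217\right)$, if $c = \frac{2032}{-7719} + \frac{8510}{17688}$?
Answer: $- \frac{402933679080765}{101118354524} \approx -3984.8$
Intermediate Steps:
$c = \frac{1652593}{7585204}$ ($c = 2032 \left(- \frac{1}{7719}\right) + 8510 \cdot \frac{1}{17688} = - \frac{2032}{7719} + \frac{4255}{8844} = \frac{1652593}{7585204} \approx 0.21787$)
$c - \left(\left(1768 - \frac{123}{13331}\right) + 2217\right) = \frac{1652593}{7585204} - \left(\left(1768 - \frac{123}{13331}\right) + 2217\right) = \frac{1652593}{7585204} - \left(\frac{23569085}{13331} + 2217\right) = \frac{1652593}{7585204} - \frac{53123912}{13331} = - \frac{402933679080765}{101118354524}$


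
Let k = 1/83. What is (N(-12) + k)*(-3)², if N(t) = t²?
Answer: 107577/83 ≈ 1296.1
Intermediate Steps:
k = 1/83 ≈ 0.012048
(N(-12) + k)*(-3)² = ((-12)² + 1/83)*(-3)² = (144 + 1/83)*9 = (11953/83)*9 = 107577/83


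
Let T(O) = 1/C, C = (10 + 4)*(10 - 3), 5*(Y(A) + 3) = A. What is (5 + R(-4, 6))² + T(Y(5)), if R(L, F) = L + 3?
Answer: 1569/98 ≈ 16.010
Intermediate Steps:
Y(A) = -3 + A/5
R(L, F) = 3 + L
C = 98 (C = 14*7 = 98)
T(O) = 1/98
(5 + R(-4, 6))² + T(Y(5)) = (5 + (3 - 4))² + 1/98 = (5 - 1)² + 1/98 = 4² + 1/98 = 16 + 1/98 = 1569/98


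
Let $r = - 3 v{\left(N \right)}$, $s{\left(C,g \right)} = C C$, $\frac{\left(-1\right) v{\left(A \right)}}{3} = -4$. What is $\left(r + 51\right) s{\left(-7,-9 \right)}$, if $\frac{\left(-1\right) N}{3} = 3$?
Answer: $735$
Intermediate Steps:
$N = -9$ ($N = \left(-3\right) 3 = -9$)
$v{\left(A \right)} = 12$ ($v{\left(A \right)} = \left(-3\right) \left(-4\right) = 12$)
$s{\left(C,g \right)} = C^{2}$
$r = -36$ ($r = \left(-3\right) 12 = -36$)
$\left(r + 51\right) s{\left(-7,-9 \right)} = \left(-36 + 51\right) \left(-7\right)^{2} = 15 \cdot 49 = 735$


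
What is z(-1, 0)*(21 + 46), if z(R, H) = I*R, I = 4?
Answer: -268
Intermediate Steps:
z(R, H) = 4*R
z(-1, 0)*(21 + 46) = (4*(-1))*(21 + 46) = -4*67 = -268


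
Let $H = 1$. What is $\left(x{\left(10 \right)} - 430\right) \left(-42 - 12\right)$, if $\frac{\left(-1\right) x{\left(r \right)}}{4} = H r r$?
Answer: $44820$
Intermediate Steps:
$x{\left(r \right)} = - 4 r^{2}$ ($x{\left(r \right)} = - 4 \cdot 1 r r = - 4 r r = - 4 r^{2}$)
$\left(x{\left(10 \right)} - 430\right) \left(-42 - 12\right) = \left(- 4 \cdot 10^{2} - 430\right) \left(-42 - 12\right) = \left(\left(-4\right) 100 - 430\right) \left(-54\right) = \left(-400 - 430\right) \left(-54\right) = \left(-830\right) \left(-54\right) = 44820$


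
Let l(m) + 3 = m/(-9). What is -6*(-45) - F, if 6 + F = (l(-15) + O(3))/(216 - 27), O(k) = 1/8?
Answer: 1251965/4536 ≈ 276.01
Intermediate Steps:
O(k) = ⅛
l(m) = -3 - m/9 (l(m) = -3 + m/(-9) = -3 + m*(-⅑) = -3 - m/9)
F = -27245/4536 (F = -6 + ((-3 - ⅑*(-15)) + ⅛)/(216 - 27) = -6 + ((-3 + 5/3) + ⅛)/189 = -6 + (-4/3 + ⅛)*(1/189) = -6 - 29/24*1/189 = -6 - 29/4536 = -27245/4536 ≈ -6.0064)
-6*(-45) - F = -6*(-45) - 1*(-27245/4536) = 270 + 27245/4536 = 1251965/4536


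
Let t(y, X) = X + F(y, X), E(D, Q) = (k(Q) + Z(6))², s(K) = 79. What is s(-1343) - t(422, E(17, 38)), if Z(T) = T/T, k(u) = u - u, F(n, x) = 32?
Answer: 46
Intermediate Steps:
k(u) = 0
Z(T) = 1
E(D, Q) = 1 (E(D, Q) = (0 + 1)² = 1² = 1)
t(y, X) = 32 + X (t(y, X) = X + 32 = 32 + X)
s(-1343) - t(422, E(17, 38)) = 79 - (32 + 1) = 79 - 1*33 = 79 - 33 = 46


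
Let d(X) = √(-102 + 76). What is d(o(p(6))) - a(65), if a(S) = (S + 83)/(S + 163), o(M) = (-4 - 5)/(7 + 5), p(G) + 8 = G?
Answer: -37/57 + I*√26 ≈ -0.64912 + 5.099*I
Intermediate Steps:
p(G) = -8 + G
o(M) = -¾ (o(M) = -9/12 = -9*1/12 = -¾)
d(X) = I*√26 (d(X) = √(-26) = I*√26)
a(S) = (83 + S)/(163 + S)
d(o(p(6))) - a(65) = I*√26 - (83 + 65)/(163 + 65) = I*√26 - 148/228 = I*√26 - 1*37/57 = I*√26 - 37/57 = -37/57 + I*√26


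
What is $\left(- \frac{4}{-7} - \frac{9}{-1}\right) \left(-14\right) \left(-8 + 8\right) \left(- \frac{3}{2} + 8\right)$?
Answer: $0$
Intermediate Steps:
$\left(- \frac{4}{-7} - \frac{9}{-1}\right) \left(-14\right) \left(-8 + 8\right) \left(- \frac{3}{2} + 8\right) = \left(\left(-4\right) \left(- \frac{1}{7}\right) - -9\right) \left(-14\right) 0 \left(\left(-3\right) \frac{1}{2} + 8\right) = \left(\frac{4}{7} + 9\right) \left(-14\right) 0 \left(- \frac{3}{2} + 8\right) = \frac{67}{7} \left(-14\right) 0 \cdot \frac{13}{2} = \left(-134\right) 0 = 0$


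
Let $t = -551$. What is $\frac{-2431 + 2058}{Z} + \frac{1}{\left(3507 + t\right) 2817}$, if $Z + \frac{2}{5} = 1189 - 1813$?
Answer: $\frac{7764977551}{12998528172} \approx 0.59737$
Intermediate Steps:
$Z = - \frac{3122}{5}$ ($Z = - \frac{2}{5} + \left(1189 - 1813\right) = - \frac{2}{5} - 624 = - \frac{3122}{5} \approx -624.4$)
$\frac{-2431 + 2058}{Z} + \frac{1}{\left(3507 + t\right) 2817} = \frac{-2431 + 2058}{- \frac{3122}{5}} + \frac{1}{\left(3507 - 551\right) 2817} = \left(-373\right) \left(- \frac{5}{3122}\right) + \frac{1}{2956} \cdot \frac{1}{2817} = \frac{1865}{3122} + \frac{1}{2956} \cdot \frac{1}{2817} = \frac{1865}{3122} + \frac{1}{8327052} = \frac{7764977551}{12998528172}$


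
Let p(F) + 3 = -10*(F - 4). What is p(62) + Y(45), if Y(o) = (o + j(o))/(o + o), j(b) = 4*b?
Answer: -1161/2 ≈ -580.50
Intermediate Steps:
p(F) = 37 - 10*F (p(F) = -3 - 10*(F - 4) = -3 - 10*(-4 + F) = -3 + (40 - 10*F) = 37 - 10*F)
Y(o) = 5/2 (Y(o) = (o + 4*o)/(o + o) = (5*o)/((2*o)) = (5*o)*(1/(2*o)) = 5/2)
p(62) + Y(45) = (37 - 10*62) + 5/2 = (37 - 620) + 5/2 = -583 + 5/2 = -1161/2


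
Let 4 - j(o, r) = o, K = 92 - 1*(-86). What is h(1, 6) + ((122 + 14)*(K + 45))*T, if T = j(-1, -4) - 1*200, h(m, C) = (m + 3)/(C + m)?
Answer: -41397716/7 ≈ -5.9140e+6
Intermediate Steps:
K = 178 (K = 92 + 86 = 178)
j(o, r) = 4 - o
h(m, C) = (3 + m)/(C + m)
T = -195 (T = (4 - 1*(-1)) - 1*200 = (4 + 1) - 200 = 5 - 200 = -195)
h(1, 6) + ((122 + 14)*(K + 45))*T = (3 + 1)/(6 + 1) + ((122 + 14)*(178 + 45))*(-195) = 4/7 + (136*223)*(-195) = (⅐)*4 + 30328*(-195) = 4/7 - 5913960 = -41397716/7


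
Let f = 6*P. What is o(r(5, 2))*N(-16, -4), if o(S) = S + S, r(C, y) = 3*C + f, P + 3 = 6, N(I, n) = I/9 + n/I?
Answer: -605/6 ≈ -100.83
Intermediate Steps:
N(I, n) = I/9 + n/I (N(I, n) = I*(1/9) + n/I = I/9 + n/I)
P = 3 (P = -3 + 6 = 3)
f = 18 (f = 6*3 = 18)
r(C, y) = 18 + 3*C (r(C, y) = 3*C + 18 = 18 + 3*C)
o(S) = 2*S
o(r(5, 2))*N(-16, -4) = (2*(18 + 3*5))*((1/9)*(-16) - 4/(-16)) = (2*(18 + 15))*(-16/9 - 4*(-1/16)) = (2*33)*(-16/9 + 1/4) = 66*(-55/36) = -605/6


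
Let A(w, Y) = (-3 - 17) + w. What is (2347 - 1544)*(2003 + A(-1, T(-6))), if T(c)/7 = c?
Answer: 1591546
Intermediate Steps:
T(c) = 7*c
A(w, Y) = -20 + w
(2347 - 1544)*(2003 + A(-1, T(-6))) = (2347 - 1544)*(2003 + (-20 - 1)) = 803*(2003 - 21) = 803*1982 = 1591546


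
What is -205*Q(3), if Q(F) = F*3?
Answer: -1845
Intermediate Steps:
Q(F) = 3*F
-205*Q(3) = -615*3 = -205*9 = -1845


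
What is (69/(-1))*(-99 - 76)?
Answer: 12075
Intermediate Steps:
(69/(-1))*(-99 - 76) = (69*(-1))*(-175) = -69*(-175) = 12075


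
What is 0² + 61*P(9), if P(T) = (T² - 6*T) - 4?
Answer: 1403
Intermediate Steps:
P(T) = -4 + T² - 6*T
0² + 61*P(9) = 0² + 61*(-4 + 9² - 6*9) = 0 + 61*(-4 + 81 - 54) = 0 + 61*23 = 0 + 1403 = 1403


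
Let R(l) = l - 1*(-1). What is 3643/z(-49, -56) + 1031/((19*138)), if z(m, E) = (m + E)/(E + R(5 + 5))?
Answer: 28663055/18354 ≈ 1561.7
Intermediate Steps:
R(l) = 1 + l (R(l) = l + 1 = 1 + l)
z(m, E) = (E + m)/(11 + E) (z(m, E) = (m + E)/(E + (1 + (5 + 5))) = (E + m)/(E + (1 + 10)) = (E + m)/(E + 11) = (E + m)/(11 + E))
3643/z(-49, -56) + 1031/((19*138)) = 3643/(((-56 - 49)/(11 - 56))) + 1031/((19*138)) = 3643/((-105/(-45))) + 1031/2622 = 3643/((-1/45*(-105))) + 1031*(1/2622) = 3643/(7/3) + 1031/2622 = 3643*(3/7) + 1031/2622 = 10929/7 + 1031/2622 = 28663055/18354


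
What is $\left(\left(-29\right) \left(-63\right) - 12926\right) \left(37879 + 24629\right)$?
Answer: $-693776292$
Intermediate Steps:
$\left(\left(-29\right) \left(-63\right) - 12926\right) \left(37879 + 24629\right) = \left(1827 - 12926\right) 62508 = \left(-11099\right) 62508 = -693776292$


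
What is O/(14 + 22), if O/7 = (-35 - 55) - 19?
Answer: -763/36 ≈ -21.194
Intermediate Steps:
O = -763 (O = 7*((-35 - 55) - 19) = 7*(-90 - 19) = 7*(-109) = -763)
O/(14 + 22) = -763/(14 + 22) = -763/36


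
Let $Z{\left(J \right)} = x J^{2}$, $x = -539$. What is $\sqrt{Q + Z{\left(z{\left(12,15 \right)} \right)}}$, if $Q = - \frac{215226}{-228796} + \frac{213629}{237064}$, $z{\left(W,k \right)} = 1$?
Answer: $\frac{3 i \sqrt{2743517720440316968942}}{6779911868} \approx 23.177 i$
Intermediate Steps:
$Z{\left(J \right)} = - 539 J^{2}$
$Q = \frac{24974949287}{13559823736}$ ($Q = \left(-215226\right) \left(- \frac{1}{228796}\right) + 213629 \cdot \frac{1}{237064} = \frac{107613}{114398} + \frac{213629}{237064} = \frac{24974949287}{13559823736} \approx 1.8418$)
$\sqrt{Q + Z{\left(z{\left(12,15 \right)} \right)}} = \sqrt{\frac{24974949287}{13559823736} - 539 \cdot 1^{2}} = \sqrt{\frac{24974949287}{13559823736} - 539} = \sqrt{- \frac{7283770044417}{13559823736}} = \frac{3 i \sqrt{2743517720440316968942}}{6779911868}$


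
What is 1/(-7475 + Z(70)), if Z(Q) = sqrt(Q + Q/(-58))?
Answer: -43355/324078226 - sqrt(57855)/1620391130 ≈ -0.00013393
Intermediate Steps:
Z(Q) = sqrt(3306)*sqrt(Q)/58 (Z(Q) = sqrt(Q + Q*(-1/58)) = sqrt(Q - Q/58) = sqrt(57*Q/58) = sqrt(3306)*sqrt(Q)/58)
1/(-7475 + Z(70)) = 1/(-7475 + sqrt(3306)*sqrt(70)/58) = 1/(-7475 + sqrt(57855)/29)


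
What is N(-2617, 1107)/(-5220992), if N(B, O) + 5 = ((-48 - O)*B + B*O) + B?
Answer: -61497/2610496 ≈ -0.023558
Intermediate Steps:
N(B, O) = -5 + B + B*O + B*(-48 - O) (N(B, O) = -5 + (((-48 - O)*B + B*O) + B) = -5 + ((B*(-48 - O) + B*O) + B) = -5 + ((B*O + B*(-48 - O)) + B) = -5 + (B + B*O + B*(-48 - O)) = -5 + B + B*O + B*(-48 - O))
N(-2617, 1107)/(-5220992) = (-5 - 47*(-2617))/(-5220992) = (-5 + 122999)*(-1/5220992) = 122994*(-1/5220992) = -61497/2610496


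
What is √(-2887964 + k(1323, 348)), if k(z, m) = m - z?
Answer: I*√2888939 ≈ 1699.7*I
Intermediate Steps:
√(-2887964 + k(1323, 348)) = √(-2887964 + (348 - 1*1323)) = √(-2887964 + (348 - 1323)) = √(-2887964 - 975) = √(-2888939) = I*√2888939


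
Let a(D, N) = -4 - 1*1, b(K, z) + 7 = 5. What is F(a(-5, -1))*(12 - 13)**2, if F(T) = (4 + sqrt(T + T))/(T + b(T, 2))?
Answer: -4/7 - I*sqrt(10)/7 ≈ -0.57143 - 0.45175*I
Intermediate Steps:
b(K, z) = -2 (b(K, z) = -7 + 5 = -2)
a(D, N) = -5 (a(D, N) = -4 - 1 = -5)
F(T) = (4 + sqrt(2)*sqrt(T))/(-2 + T) (F(T) = (4 + sqrt(T + T))/(T - 2) = (4 + sqrt(2*T))/(-2 + T) = (4 + sqrt(2)*sqrt(T))/(-2 + T))
F(a(-5, -1))*(12 - 13)**2 = ((4 + sqrt(2)*sqrt(-5))/(-2 - 5))*(12 - 13)**2 = ((4 + sqrt(2)*(I*sqrt(5)))/(-7))*(-1)**2 = -(4 + I*sqrt(10))/7*1 = (-4/7 - I*sqrt(10)/7)*1 = -4/7 - I*sqrt(10)/7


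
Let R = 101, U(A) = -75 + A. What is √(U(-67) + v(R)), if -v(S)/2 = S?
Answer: 2*I*√86 ≈ 18.547*I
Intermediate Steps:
v(S) = -2*S
√(U(-67) + v(R)) = √((-75 - 67) - 2*101) = √(-142 - 202) = √(-344) = 2*I*√86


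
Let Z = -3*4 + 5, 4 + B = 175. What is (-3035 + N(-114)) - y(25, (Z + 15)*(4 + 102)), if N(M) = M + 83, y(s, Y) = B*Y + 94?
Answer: -148168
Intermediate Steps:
B = 171 (B = -4 + 175 = 171)
Z = -7 (Z = -12 + 5 = -7)
y(s, Y) = 94 + 171*Y (y(s, Y) = 171*Y + 94 = 94 + 171*Y)
N(M) = 83 + M
(-3035 + N(-114)) - y(25, (Z + 15)*(4 + 102)) = (-3035 + (83 - 114)) - (94 + 171*((-7 + 15)*(4 + 102))) = (-3035 - 31) - (94 + 171*(8*106)) = -3066 - (94 + 171*848) = -3066 - (94 + 145008) = -3066 - 1*145102 = -3066 - 145102 = -148168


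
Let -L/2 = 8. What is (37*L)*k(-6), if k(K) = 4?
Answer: -2368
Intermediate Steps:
L = -16 (L = -2*8 = -16)
(37*L)*k(-6) = (37*(-16))*4 = -592*4 = -2368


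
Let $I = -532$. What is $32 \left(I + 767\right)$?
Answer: $7520$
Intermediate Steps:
$32 \left(I + 767\right) = 32 \left(-532 + 767\right) = 32 \cdot 235 = 7520$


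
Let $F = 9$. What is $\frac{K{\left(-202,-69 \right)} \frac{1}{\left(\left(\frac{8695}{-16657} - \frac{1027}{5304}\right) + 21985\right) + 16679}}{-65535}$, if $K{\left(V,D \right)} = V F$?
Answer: $\frac{242259408}{337643831751485} \approx 7.175 \cdot 10^{-7}$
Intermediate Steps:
$K{\left(V,D \right)} = 9 V$ ($K{\left(V,D \right)} = V 9 = 9 V$)
$\frac{K{\left(-202,-69 \right)} \frac{1}{\left(\left(\frac{8695}{-16657} - \frac{1027}{5304}\right) + 21985\right) + 16679}}{-65535} = \frac{9 \left(-202\right) \frac{1}{\left(\left(\frac{8695}{-16657} - \frac{1027}{5304}\right) + 21985\right) + 16679}}{-65535} = - \frac{1818}{\left(\left(8695 \left(- \frac{1}{16657}\right) - \frac{79}{408}\right) + 21985\right) + 16679} \left(- \frac{1}{65535}\right) = - \frac{1818}{\left(\left(- \frac{8695}{16657} - \frac{79}{408}\right) + 21985\right) + 16679} \left(- \frac{1}{65535}\right) = - \frac{1818}{\left(- \frac{4863463}{6796056} + 21985\right) + 16679} \left(- \frac{1}{65535}\right) = - \frac{1818}{\frac{149406427697}{6796056} + 16679} \left(- \frac{1}{65535}\right) = - \frac{1818}{\frac{262757845721}{6796056}} \left(- \frac{1}{65535}\right) = \left(-1818\right) \frac{6796056}{262757845721} \left(- \frac{1}{65535}\right) = \left(- \frac{12355229808}{262757845721}\right) \left(- \frac{1}{65535}\right) = \frac{242259408}{337643831751485}$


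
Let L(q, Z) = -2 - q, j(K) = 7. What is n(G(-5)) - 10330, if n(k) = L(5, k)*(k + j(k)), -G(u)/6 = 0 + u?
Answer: -10589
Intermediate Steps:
G(u) = -6*u (G(u) = -6*(0 + u) = -6*u)
n(k) = -49 - 7*k (n(k) = (-2 - 1*5)*(k + 7) = (-2 - 5)*(7 + k) = -7*(7 + k) = -49 - 7*k)
n(G(-5)) - 10330 = (-49 - (-42)*(-5)) - 10330 = (-49 - 7*30) - 10330 = (-49 - 210) - 10330 = -259 - 10330 = -10589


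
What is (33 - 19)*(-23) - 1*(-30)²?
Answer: -1222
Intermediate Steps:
(33 - 19)*(-23) - 1*(-30)² = 14*(-23) - 1*900 = -322 - 900 = -1222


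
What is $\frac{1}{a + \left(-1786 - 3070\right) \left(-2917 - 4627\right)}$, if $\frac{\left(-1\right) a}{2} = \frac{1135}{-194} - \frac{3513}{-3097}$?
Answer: $\frac{300409}{11005085202149} \approx 2.7297 \cdot 10^{-8}$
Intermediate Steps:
$a = \frac{2833573}{300409}$ ($a = - 2 \left(\frac{1135}{-194} - \frac{3513}{-3097}\right) = - 2 \left(1135 \left(- \frac{1}{194}\right) - - \frac{3513}{3097}\right) = - 2 \left(- \frac{1135}{194} + \frac{3513}{3097}\right) = \left(-2\right) \left(- \frac{2833573}{600818}\right) = \frac{2833573}{300409} \approx 9.4324$)
$\frac{1}{a + \left(-1786 - 3070\right) \left(-2917 - 4627\right)} = \frac{1}{\frac{2833573}{300409} + \left(-1786 - 3070\right) \left(-2917 - 4627\right)} = \frac{1}{\frac{2833573}{300409} - -36633664} = \frac{1}{\frac{2833573}{300409} + 36633664} = \frac{1}{\frac{11005085202149}{300409}} = \frac{300409}{11005085202149}$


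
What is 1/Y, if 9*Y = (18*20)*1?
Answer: 1/40 ≈ 0.025000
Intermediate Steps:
Y = 40 (Y = ((18*20)*1)/9 = (360*1)/9 = (⅑)*360 = 40)
1/Y = 1/40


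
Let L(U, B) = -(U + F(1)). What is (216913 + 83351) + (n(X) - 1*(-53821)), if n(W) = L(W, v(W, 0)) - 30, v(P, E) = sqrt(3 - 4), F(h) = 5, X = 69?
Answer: 353981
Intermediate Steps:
v(P, E) = I (v(P, E) = sqrt(-1) = I)
L(U, B) = -5 - U (L(U, B) = -(U + 5) = -(5 + U) = -5 - U)
n(W) = -35 - W (n(W) = (-5 - W) - 30 = -35 - W)
(216913 + 83351) + (n(X) - 1*(-53821)) = (216913 + 83351) + ((-35 - 1*69) - 1*(-53821)) = 300264 + ((-35 - 69) + 53821) = 300264 + (-104 + 53821) = 300264 + 53717 = 353981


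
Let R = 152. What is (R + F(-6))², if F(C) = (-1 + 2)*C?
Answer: 21316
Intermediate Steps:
F(C) = C (F(C) = 1*C = C)
(R + F(-6))² = (152 - 6)² = 146² = 21316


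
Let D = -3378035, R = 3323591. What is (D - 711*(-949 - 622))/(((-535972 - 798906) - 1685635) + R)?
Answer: -1130527/151539 ≈ -7.4603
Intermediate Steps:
(D - 711*(-949 - 622))/(((-535972 - 798906) - 1685635) + R) = (-3378035 - 711*(-949 - 622))/(((-535972 - 798906) - 1685635) + 3323591) = (-3378035 - 711*(-1571))/((-1334878 - 1685635) + 3323591) = (-3378035 + 1116981)/(-3020513 + 3323591) = -2261054/303078 = -2261054*1/303078 = -1130527/151539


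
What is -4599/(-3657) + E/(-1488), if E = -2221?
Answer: 4988503/1813872 ≈ 2.7502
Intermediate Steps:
-4599/(-3657) + E/(-1488) = -4599/(-3657) - 2221/(-1488) = -4599*(-1/3657) - 2221*(-1/1488) = 1533/1219 + 2221/1488 = 4988503/1813872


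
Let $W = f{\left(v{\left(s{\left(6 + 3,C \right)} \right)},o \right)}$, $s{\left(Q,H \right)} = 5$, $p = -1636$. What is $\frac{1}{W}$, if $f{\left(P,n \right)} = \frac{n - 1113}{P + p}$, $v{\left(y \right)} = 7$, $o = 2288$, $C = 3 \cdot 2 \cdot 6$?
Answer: $- \frac{1629}{1175} \approx -1.3864$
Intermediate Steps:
$C = 36$ ($C = 6 \cdot 6 = 36$)
$f{\left(P,n \right)} = \frac{-1113 + n}{-1636 + P}$ ($f{\left(P,n \right)} = \frac{n - 1113}{P - 1636} = \frac{-1113 + n}{-1636 + P}$)
$W = - \frac{1175}{1629}$ ($W = \frac{-1113 + 2288}{-1636 + 7} = \frac{1}{-1629} \cdot 1175 = \left(- \frac{1}{1629}\right) 1175 = - \frac{1175}{1629} \approx -0.7213$)
$\frac{1}{W} = \frac{1}{- \frac{1175}{1629}} = - \frac{1629}{1175}$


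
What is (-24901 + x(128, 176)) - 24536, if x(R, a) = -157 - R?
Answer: -49722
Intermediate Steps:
(-24901 + x(128, 176)) - 24536 = (-24901 + (-157 - 1*128)) - 24536 = (-24901 + (-157 - 128)) - 24536 = (-24901 - 285) - 24536 = -25186 - 24536 = -49722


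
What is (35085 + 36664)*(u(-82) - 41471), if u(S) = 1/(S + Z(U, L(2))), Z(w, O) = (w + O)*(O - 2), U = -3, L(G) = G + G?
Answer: -238040294069/80 ≈ -2.9755e+9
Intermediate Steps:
L(G) = 2*G
Z(w, O) = (-2 + O)*(O + w) (Z(w, O) = (O + w)*(-2 + O) = (-2 + O)*(O + w))
u(S) = 1/(2 + S) (u(S) = 1/(S + ((2*2)² - 4*2 - 2*(-3) + (2*2)*(-3))) = 1/(S + (4² - 2*4 + 6 + 4*(-3))) = 1/(S + (16 - 8 + 6 - 12)) = 1/(S + 2) = 1/(2 + S))
(35085 + 36664)*(u(-82) - 41471) = (35085 + 36664)*(1/(2 - 82) - 41471) = 71749*(1/(-80) - 41471) = 71749*(-1/80 - 41471) = 71749*(-3317681/80) = -238040294069/80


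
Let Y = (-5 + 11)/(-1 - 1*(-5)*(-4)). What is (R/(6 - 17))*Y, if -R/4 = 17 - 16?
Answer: -8/77 ≈ -0.10390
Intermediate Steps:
Y = -2/7 (Y = 6/(-1 + 5*(-4)) = 6/(-1 - 20) = 6/(-21) = 6*(-1/21) = -2/7 ≈ -0.28571)
R = -4 (R = -4*(17 - 16) = -4*1 = -4)
(R/(6 - 17))*Y = (-4/(6 - 17))*(-2/7) = (-4/(-11))*(-2/7) = -1/11*(-4)*(-2/7) = (4/11)*(-2/7) = -8/77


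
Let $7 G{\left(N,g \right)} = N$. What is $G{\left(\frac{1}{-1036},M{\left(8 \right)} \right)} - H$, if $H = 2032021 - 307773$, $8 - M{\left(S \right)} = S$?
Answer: $- \frac{12504246497}{7252} \approx -1.7242 \cdot 10^{6}$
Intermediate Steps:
$M{\left(S \right)} = 8 - S$
$G{\left(N,g \right)} = \frac{N}{7}$
$H = 1724248$ ($H = 2032021 - 307773 = 1724248$)
$G{\left(\frac{1}{-1036},M{\left(8 \right)} \right)} - H = \frac{1}{7 \left(-1036\right)} - 1724248 = \frac{1}{7} \left(- \frac{1}{1036}\right) - 1724248 = - \frac{1}{7252} - 1724248 = - \frac{12504246497}{7252}$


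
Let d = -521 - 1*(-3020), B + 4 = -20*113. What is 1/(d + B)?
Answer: 1/235 ≈ 0.0042553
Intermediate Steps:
B = -2264 (B = -4 - 20*113 = -4 - 2260 = -2264)
d = 2499 (d = -521 + 3020 = 2499)
1/(d + B) = 1/(2499 - 2264) = 1/235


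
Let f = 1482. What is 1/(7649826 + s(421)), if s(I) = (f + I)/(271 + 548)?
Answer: 819/6265209397 ≈ 1.3072e-7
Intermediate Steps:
s(I) = 38/21 + I/819 (s(I) = (1482 + I)/(271 + 548) = (1482 + I)/819 = (1482 + I)*(1/819) = 38/21 + I/819)
1/(7649826 + s(421)) = 1/(7649826 + (38/21 + (1/819)*421)) = 1/(7649826 + (38/21 + 421/819)) = 1/(7649826 + 1903/819) = 1/(6265209397/819) = 819/6265209397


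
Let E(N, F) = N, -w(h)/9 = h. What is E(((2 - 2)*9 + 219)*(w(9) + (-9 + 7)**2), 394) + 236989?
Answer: 220126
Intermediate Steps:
w(h) = -9*h
E(((2 - 2)*9 + 219)*(w(9) + (-9 + 7)**2), 394) + 236989 = ((2 - 2)*9 + 219)*(-9*9 + (-9 + 7)**2) + 236989 = (0*9 + 219)*(-81 + (-2)**2) + 236989 = (0 + 219)*(-81 + 4) + 236989 = 219*(-77) + 236989 = -16863 + 236989 = 220126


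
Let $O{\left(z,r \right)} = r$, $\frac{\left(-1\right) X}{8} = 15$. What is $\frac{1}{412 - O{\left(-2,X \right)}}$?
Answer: $\frac{1}{532} \approx 0.0018797$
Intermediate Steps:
$X = -120$ ($X = \left(-8\right) 15 = -120$)
$\frac{1}{412 - O{\left(-2,X \right)}} = \frac{1}{412 - -120} = \frac{1}{412 + 120} = \frac{1}{532}$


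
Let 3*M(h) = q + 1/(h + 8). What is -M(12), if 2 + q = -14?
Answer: 319/60 ≈ 5.3167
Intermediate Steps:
q = -16 (q = -2 - 14 = -16)
M(h) = -16/3 + 1/(3*(8 + h)) (M(h) = (-16 + 1/(h + 8))/3 = (-16 + 1/(8 + h))/3 = -16/3 + 1/(3*(8 + h)))
-M(12) = -(-127 - 16*12)/(3*(8 + 12)) = -(-127 - 192)/(3*20) = -(-319)/(3*20) = -1*(-319/60) = 319/60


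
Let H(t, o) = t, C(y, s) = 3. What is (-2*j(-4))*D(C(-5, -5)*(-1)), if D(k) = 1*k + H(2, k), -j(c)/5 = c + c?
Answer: 80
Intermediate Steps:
j(c) = -10*c (j(c) = -5*(c + c) = -10*c)
D(k) = 2 + k (D(k) = 1*k + 2 = k + 2 = 2 + k)
(-2*j(-4))*D(C(-5, -5)*(-1)) = (-(-20)*(-4))*(2 + 3*(-1)) = (-2*40)*(2 - 3) = -80*(-1) = 80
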